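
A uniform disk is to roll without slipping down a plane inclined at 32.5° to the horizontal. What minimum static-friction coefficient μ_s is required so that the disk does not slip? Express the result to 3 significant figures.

For this body I = (1/2)MR², i.e. k = I/(MR²) = 0.5.
Newton's second law down the slope: Mg sinθ − f = Ma. The torque equation fR = Iα (with α = a/R) gives f = kMa.
These give a = g sinθ/(1+k) and the required friction f = kMg sinθ/(1+k).
With N = Mg cosθ, the no-slip condition f ≤ μN gives μ_min = f/N = k tanθ/(1+k).
μ_min = 0.5 × tan32.5° / 1.5 ≈ 0.212.

μ_min ≈ 0.212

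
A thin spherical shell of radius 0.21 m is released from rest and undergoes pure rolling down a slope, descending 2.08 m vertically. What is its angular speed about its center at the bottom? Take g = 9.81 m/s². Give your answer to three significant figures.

With I = (2/3)MR², the ratio k = I/(MR²) is 2/3.
Since it rolls without slipping, ω = v/R and KE = ½Mv² + ½Iω² = ½(1+k)Mv² = (5/6)Mv².
Energy conservation Mgh = ½(1+k)Mv² gives v = √(2gh/(1+k)) = √(2 × 9.81 × 2.08 / 1.667) = 4.948 m/s.
Then ω = v/R = 4.948 / 0.21 ≈ 23.6 rad/s.

ω ≈ 23.6 rad/s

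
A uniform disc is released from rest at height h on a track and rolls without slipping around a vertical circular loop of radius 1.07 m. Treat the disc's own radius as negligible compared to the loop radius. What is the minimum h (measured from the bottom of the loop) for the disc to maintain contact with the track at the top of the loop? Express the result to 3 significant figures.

h_min ≈ 2.94 m

With I = (1/2)MR², the ratio k = I/(MR²) is 0.5.
At the top, contact is just lost when gravity alone supplies the centripetal force: Mg = Mv_top²/r, i.e. v_top² = gr.
With ω = v/R, the kinetic energy at speed v is ½(1+k)Mv² = (3/4)Mv².
Energy conservation from release (height h) to the top (height 2r): Mgh = Mg(2r) + (3/4)M·gr.
Thus h_min = 2r + (1+k)r/2 = r(2 + 1.5/2) = 1.07 × 2.75 ≈ 2.94 m.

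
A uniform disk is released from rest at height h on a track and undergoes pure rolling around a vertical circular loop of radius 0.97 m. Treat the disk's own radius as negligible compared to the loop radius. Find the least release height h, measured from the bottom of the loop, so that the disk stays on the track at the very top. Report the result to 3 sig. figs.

h_min ≈ 2.67 m

The moment of inertia is (1/2)MR², giving k ≡ I/(MR²) = 0.5.
At the top of the loop, the minimum-contact condition is Mg = Mv_top²/r, so v_top² = gr.
With ω = v/R, the kinetic energy at speed v is ½(1+k)Mv² = (3/4)Mv².
Energy conservation from release (height h) to the top (height 2r): Mgh = Mg(2r) + (3/4)M·gr.
Thus h_min = 2r + (1+k)r/2 = r(2 + 1.5/2) = 0.97 × 2.75 ≈ 2.67 m.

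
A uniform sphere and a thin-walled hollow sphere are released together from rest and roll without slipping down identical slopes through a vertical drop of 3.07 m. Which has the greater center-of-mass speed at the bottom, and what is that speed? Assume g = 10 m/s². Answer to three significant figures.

the uniform sphere, at v ≈ 6.62 m/s

For rolling without slipping, Mgh = ½(1+k)Mv² where k = I/(MR²), so v = √(2gh/(1+k)).
Uniform sphere: k = 0.4, giving v = √(2×10×3.07/1.4) = 6.622 m/s.
Thin-walled hollow sphere: k = 2/3, giving v = √(2×10×3.07/1.667) = 6.07 m/s.
The smaller k wins: the uniform sphere, at ≈ 6.62 m/s.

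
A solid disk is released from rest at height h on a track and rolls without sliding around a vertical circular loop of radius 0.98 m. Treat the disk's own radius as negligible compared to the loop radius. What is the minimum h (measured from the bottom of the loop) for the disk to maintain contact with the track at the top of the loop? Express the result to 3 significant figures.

Here I = (1/2)MR², so the shape factor k = I/(MR²) = 0.5.
At the top, contact is just lost when gravity alone supplies the centripetal force: Mg = Mv_top²/r, i.e. v_top² = gr.
With ω = v/R, the kinetic energy at speed v is ½(1+k)Mv² = (3/4)Mv².
Energy conservation from release (height h) to the top (height 2r): Mgh = Mg(2r) + (3/4)M·gr.
Thus h_min = 2r + (1+k)r/2 = r(2 + 1.5/2) = 0.98 × 2.75 ≈ 2.70 m.

h_min ≈ 2.70 m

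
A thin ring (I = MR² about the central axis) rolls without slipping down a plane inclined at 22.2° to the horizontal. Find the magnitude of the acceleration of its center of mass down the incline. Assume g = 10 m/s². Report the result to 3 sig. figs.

a ≈ 1.89 m/s²

With I = MR², the ratio k = I/(MR²) is 1.
Along the incline Mg sinθ − f = Ma, and torque about the center fR = Iα = kMR²(a/R) gives f = kMa.
Eliminating f: Mg sinθ = (1+k)Ma, so a = g sinθ/(1+k) = 10 × sin22.2° / 2 ≈ 1.89 m/s².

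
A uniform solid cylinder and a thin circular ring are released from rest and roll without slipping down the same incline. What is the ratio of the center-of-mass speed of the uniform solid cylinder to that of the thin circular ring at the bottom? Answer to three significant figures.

v_ratio ≈ 1.15

Each satisfies Mgh = ½(1+k)Mv² with k = I/(MR²), so v ∝ 1/√(1+k).
For the uniform solid cylinder k = 0.5; for the thin circular ring k = 1.
v₁/v₂ = √((1+k₂)/(1+k₁)) = √(2/1.5) ≈ 1.15.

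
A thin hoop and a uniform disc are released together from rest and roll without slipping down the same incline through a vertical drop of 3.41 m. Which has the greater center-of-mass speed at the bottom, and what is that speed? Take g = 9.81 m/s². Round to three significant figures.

the uniform disc, at v ≈ 6.68 m/s

For rolling without slipping, Mgh = ½(1+k)Mv² where k = I/(MR²), so v = √(2gh/(1+k)).
Thin hoop: k = 1, giving v = √(2×9.81×3.41/2) = 5.784 m/s.
Uniform disc: k = 0.5, giving v = √(2×9.81×3.41/1.5) = 6.679 m/s.
The smaller k wins: the uniform disc, at ≈ 6.68 m/s.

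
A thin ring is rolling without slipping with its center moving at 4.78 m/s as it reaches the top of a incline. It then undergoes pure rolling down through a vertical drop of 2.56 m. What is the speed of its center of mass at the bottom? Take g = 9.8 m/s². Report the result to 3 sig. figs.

For this body I = MR², i.e. k = I/(MR²) = 1.
Pure rolling means v = ωR; then KE = ½Mv² + ½I(v/R)² = ½(1+k)Mv² = Mv².
Conserving energy between top and bottom: Mv² = Mv₀² + Mgh, hence v² = v₀² + 2gh/(1+k).
v = √(4.78² + 2×9.8×2.56/2) = √47.94 ≈ 6.92 m/s.

v ≈ 6.92 m/s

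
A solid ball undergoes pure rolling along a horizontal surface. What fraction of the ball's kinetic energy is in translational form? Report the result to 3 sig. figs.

fraction ≈ 0.714

Here I = (2/5)MR², so the shape factor k = I/(MR²) = 0.4.
With ω = v/R, KE_trans = ½Mv² and KE_rot = ½Iω² = ½kMv², so KE_total = ½(1+k)Mv².
The translational fraction is therefore 1/(1+k) = 1/1.4 ≈ 0.714.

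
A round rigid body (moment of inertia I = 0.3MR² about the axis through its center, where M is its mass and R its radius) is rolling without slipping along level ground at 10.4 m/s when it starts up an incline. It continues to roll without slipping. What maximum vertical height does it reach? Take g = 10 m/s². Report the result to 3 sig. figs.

h ≈ 7.03 m

Here I = 0.3MR², so the shape factor k = I/(MR²) = 0.3.
Rolling without slipping gives ω = v/R, so the total kinetic energy is ½Mv² + ½Iω² = ½(1+k)Mv² = (13/20)Mv².
All of this converts to potential energy at the highest point: (13/20)Mv₀² = Mgh.
Thus h = (1+k)v₀²/(2g) = 1.3 × 10.4² / (2 × 10) ≈ 7.03 m.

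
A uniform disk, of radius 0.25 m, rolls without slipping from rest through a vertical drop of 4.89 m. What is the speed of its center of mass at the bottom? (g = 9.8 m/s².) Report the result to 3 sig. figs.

With I = (1/2)MR², the ratio k = I/(MR²) is 0.5.
Pure rolling means v = ωR; then KE = ½Mv² + ½I(v/R)² = ½(1+k)Mv² = (3/4)Mv².
Energy conservation: Mgh = (3/4)Mv², so v = √(2gh/(1+k)) = √(2 × 9.8 × 4.89 / 1.5) ≈ 7.99 m/s.

v ≈ 7.99 m/s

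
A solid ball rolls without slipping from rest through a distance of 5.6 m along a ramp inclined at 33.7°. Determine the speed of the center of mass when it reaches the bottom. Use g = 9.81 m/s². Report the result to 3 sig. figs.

With I = (2/5)MR², the ratio k = I/(MR²) is 0.4.
Pure rolling means v = ωR; then KE = ½Mv² + ½I(v/R)² = ½(1+k)Mv² = (7/10)Mv².
The vertical drop is h = L sinθ = 5.6 × sin33.7° = 3.107 m.
Setting Mgh = (7/10)Mv² gives v = √(2gh/(1+k)) = √(2·9.81·3.107/1.4) ≈ 6.60 m/s.

v ≈ 6.60 m/s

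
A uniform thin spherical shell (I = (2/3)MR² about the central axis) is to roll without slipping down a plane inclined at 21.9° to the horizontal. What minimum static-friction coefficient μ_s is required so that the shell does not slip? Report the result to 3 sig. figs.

For this body I = (2/3)MR², i.e. k = I/(MR²) = 2/3.
Translational: Mg sinθ − f = Ma. Rotational about the CM: fR = Iα = kMRa, so f = kMa.
These give a = g sinθ/(1+k) and the required friction f = kMg sinθ/(1+k).
The normal force is N = Mg cosθ, so μ_min = f/N = k tanθ/(1+k).
μ_min = (2/3) × tan21.9° / 1.667 ≈ 0.161.

μ_min ≈ 0.161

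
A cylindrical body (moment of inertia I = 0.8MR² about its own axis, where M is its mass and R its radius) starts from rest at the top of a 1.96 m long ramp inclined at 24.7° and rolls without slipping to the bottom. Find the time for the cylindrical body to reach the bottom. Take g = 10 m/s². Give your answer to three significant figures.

The moment of inertia is 0.8MR², giving k ≡ I/(MR²) = 0.8.
Along the incline Mg sinθ − f = Ma, and torque about the center fR = Iα = kMR²(a/R) gives f = kMa.
Hence a = g sinθ/(1+k) = 10×sin24.7°/1.8 = 2.321 m/s².
With constant a from rest, t = √(2L/a) = √(2·1.96/2.321) ≈ 1.30 s.

t ≈ 1.30 s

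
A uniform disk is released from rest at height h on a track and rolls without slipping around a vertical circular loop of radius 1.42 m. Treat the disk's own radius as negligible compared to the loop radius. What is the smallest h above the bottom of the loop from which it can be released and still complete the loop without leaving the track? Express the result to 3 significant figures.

For this body I = (1/2)MR², i.e. k = I/(MR²) = 0.5.
At the top, contact is just lost when gravity alone supplies the centripetal force: Mg = Mv_top²/r, i.e. v_top² = gr.
With ω = v/R, the kinetic energy at speed v is ½(1+k)Mv² = (3/4)Mv².
Energy conservation from release (height h) to the top (height 2r): Mgh = Mg(2r) + (3/4)M·gr.
Thus h_min = 2r + (1+k)r/2 = r(2 + 1.5/2) = 1.42 × 2.75 ≈ 3.91 m.

h_min ≈ 3.91 m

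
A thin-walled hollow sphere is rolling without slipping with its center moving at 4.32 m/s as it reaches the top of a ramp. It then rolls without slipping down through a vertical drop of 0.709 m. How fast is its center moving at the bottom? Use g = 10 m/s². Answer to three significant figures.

The moment of inertia is (2/3)MR², giving k ≡ I/(MR²) = 2/3.
Pure rolling means v = ωR; then KE = ½Mv² + ½I(v/R)² = ½(1+k)Mv² = (5/6)Mv².
Conserving energy between top and bottom: (5/6)Mv² = (5/6)Mv₀² + Mgh, hence v² = v₀² + 2gh/(1+k).
v = √(4.32² + 2×10×0.709/1.667) = √27.17 ≈ 5.21 m/s.

v ≈ 5.21 m/s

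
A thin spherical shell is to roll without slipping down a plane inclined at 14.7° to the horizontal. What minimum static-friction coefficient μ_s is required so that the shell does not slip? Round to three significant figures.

Here I = (2/3)MR², so the shape factor k = I/(MR²) = 2/3.
Along the incline Mg sinθ − f = Ma, and torque about the center fR = Iα = kMR²(a/R) gives f = kMa.
These give a = g sinθ/(1+k) and the required friction f = kMg sinθ/(1+k).
The normal force is N = Mg cosθ, so μ_min = f/N = k tanθ/(1+k).
μ_min = (2/3) × tan14.7° / 1.667 ≈ 0.105.

μ_min ≈ 0.105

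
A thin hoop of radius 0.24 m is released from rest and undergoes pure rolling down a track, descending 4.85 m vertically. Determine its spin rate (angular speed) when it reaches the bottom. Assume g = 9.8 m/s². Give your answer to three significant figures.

The moment of inertia is MR², giving k ≡ I/(MR²) = 1.
Rolling without slipping gives ω = v/R, so the total kinetic energy is ½Mv² + ½Iω² = ½(1+k)Mv² = Mv².
Energy conservation Mgh = ½(1+k)Mv² gives v = √(2gh/(1+k)) = √(2 × 9.8 × 4.85 / 2) = 6.894 m/s.
Then ω = v/R = 6.894 / 0.24 ≈ 28.7 rad/s.

ω ≈ 28.7 rad/s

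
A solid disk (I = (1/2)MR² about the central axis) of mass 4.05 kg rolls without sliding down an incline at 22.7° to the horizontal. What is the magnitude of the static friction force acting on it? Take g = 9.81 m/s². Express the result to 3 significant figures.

For this body I = (1/2)MR², i.e. k = I/(MR²) = 0.5.
Along the incline Mg sinθ − f = Ma, and torque about the center fR = Iα = kMR²(a/R) gives f = kMa.
Combining, a = g sinθ/(1+k) and f = kMa = kMg sinθ/(1+k).
f = 0.5 × 4.05 × 9.81 × sin22.7° / 1.5 ≈ 5.11 N.

f ≈ 5.11 N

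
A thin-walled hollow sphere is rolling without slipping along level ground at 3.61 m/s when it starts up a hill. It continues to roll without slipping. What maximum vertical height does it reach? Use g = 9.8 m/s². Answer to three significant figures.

The moment of inertia is (2/3)MR², giving k ≡ I/(MR²) = 2/3.
Since it rolls without slipping, ω = v/R and KE = ½Mv² + ½Iω² = ½(1+k)Mv² = (5/6)Mv².
All of this converts to potential energy at the highest point: (5/6)Mv₀² = Mgh.
Thus h = (1+k)v₀²/(2g) = 1.667 × 3.61² / (2 × 9.8) ≈ 1.11 m.

h ≈ 1.11 m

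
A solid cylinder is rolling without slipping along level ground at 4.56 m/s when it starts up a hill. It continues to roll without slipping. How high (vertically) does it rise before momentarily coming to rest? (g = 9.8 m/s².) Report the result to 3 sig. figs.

h ≈ 1.59 m

Here I = (1/2)MR², so the shape factor k = I/(MR²) = 0.5.
Since it rolls without slipping, ω = v/R and KE = ½Mv² + ½Iω² = ½(1+k)Mv² = (3/4)Mv².
All of this converts to potential energy at the highest point: (3/4)Mv₀² = Mgh.
Thus h = (1+k)v₀²/(2g) = 1.5 × 4.56² / (2 × 9.8) ≈ 1.59 m.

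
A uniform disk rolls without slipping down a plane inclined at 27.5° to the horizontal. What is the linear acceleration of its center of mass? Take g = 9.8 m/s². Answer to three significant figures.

a ≈ 3.02 m/s²

For this body I = (1/2)MR², i.e. k = I/(MR²) = 0.5.
Along the incline Mg sinθ − f = Ma, and torque about the center fR = Iα = kMR²(a/R) gives f = kMa.
Eliminating f: Mg sinθ = (1+k)Ma, so a = g sinθ/(1+k) = 9.8 × sin27.5° / 1.5 ≈ 3.02 m/s².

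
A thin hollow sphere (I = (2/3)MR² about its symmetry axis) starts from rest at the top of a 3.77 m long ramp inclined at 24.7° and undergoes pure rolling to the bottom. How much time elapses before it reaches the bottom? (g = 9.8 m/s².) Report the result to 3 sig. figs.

With I = (2/3)MR², the ratio k = I/(MR²) is 2/3.
Along the incline Mg sinθ − f = Ma, and torque about the center fR = Iα = kMR²(a/R) gives f = kMa.
Hence a = g sinθ/(1+k) = 9.8×sin24.7°/1.667 = 2.457 m/s².
With constant a from rest, t = √(2L/a) = √(2·3.77/2.457) ≈ 1.75 s.

t ≈ 1.75 s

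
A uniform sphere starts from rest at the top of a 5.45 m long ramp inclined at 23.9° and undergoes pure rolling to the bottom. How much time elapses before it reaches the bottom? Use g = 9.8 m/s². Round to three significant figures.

t ≈ 1.96 s

Here I = (2/5)MR², so the shape factor k = I/(MR²) = 0.4.
Translational: Mg sinθ − f = Ma. Rotational about the CM: fR = Iα = kMRa, so f = kMa.
Hence a = g sinθ/(1+k) = 9.8×sin23.9°/1.4 = 2.836 m/s².
With constant a from rest, t = √(2L/a) = √(2·5.45/2.836) ≈ 1.96 s.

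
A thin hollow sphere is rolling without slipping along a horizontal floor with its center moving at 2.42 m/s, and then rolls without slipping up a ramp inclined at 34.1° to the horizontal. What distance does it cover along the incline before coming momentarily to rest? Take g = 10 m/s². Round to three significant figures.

For this body I = (2/3)MR², i.e. k = I/(MR²) = 2/3.
The rolling condition ω = v/R makes the rotational term ½I(v/R)² = ½kMv², so KE_total = ½(1+k)Mv² = (5/6)Mv².
Setting this equal to Mgh gives the vertical rise h = (1+k)v₀²/(2g) = 1.667×2.42²/(2×10) = 0.488 m.
Along the incline, d = h/sinθ = 0.488/sin34.1° ≈ 0.870 m.

d ≈ 0.870 m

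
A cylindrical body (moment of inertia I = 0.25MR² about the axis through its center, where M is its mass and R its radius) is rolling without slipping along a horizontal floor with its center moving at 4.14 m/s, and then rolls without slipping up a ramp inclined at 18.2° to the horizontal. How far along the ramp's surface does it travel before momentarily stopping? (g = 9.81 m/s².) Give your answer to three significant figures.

d ≈ 3.50 m

The moment of inertia is 0.25MR², giving k ≡ I/(MR²) = 0.25.
Rolling without slipping gives ω = v/R, so the total kinetic energy is ½Mv² + ½Iω² = ½(1+k)Mv² = (5/8)Mv².
Setting this equal to Mgh gives the vertical rise h = (1+k)v₀²/(2g) = 1.25×4.14²/(2×9.81) = 1.092 m.
Along the incline, d = h/sinθ = 1.092/sin18.2° ≈ 3.50 m.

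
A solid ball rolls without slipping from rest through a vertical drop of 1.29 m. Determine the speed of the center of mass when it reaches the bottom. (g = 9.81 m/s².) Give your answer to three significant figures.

v ≈ 4.25 m/s

Here I = (2/5)MR², so the shape factor k = I/(MR²) = 0.4.
Since it rolls without slipping, ω = v/R and KE = ½Mv² + ½Iω² = ½(1+k)Mv² = (7/10)Mv².
Setting Mgh = (7/10)Mv² gives v = √(2gh/(1+k)) = √(2·9.81·1.29/1.4) ≈ 4.25 m/s.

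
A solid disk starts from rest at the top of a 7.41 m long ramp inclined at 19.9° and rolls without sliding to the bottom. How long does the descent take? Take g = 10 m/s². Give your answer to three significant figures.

Here I = (1/2)MR², so the shape factor k = I/(MR²) = 0.5.
Along the incline Mg sinθ − f = Ma, and torque about the center fR = Iα = kMR²(a/R) gives f = kMa.
Hence a = g sinθ/(1+k) = 10×sin19.9°/1.5 = 2.269 m/s².
Starting from rest, L = ½at², so t = √(2L/a) = √(2×7.41/2.269) ≈ 2.56 s.

t ≈ 2.56 s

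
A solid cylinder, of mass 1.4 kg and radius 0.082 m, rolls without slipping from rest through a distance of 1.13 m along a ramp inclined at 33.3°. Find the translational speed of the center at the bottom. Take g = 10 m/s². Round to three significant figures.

v ≈ 2.88 m/s

The moment of inertia is (1/2)MR², giving k ≡ I/(MR²) = 0.5.
Since it rolls without slipping, ω = v/R and KE = ½Mv² + ½Iω² = ½(1+k)Mv² = (3/4)Mv².
The vertical drop is h = L sinθ = 1.13 × sin33.3° = 0.6204 m.
Energy conservation: Mgh = (3/4)Mv², so v = √(2gh/(1+k)) = √(2 × 10 × 0.6204 / 1.5) ≈ 2.88 m/s.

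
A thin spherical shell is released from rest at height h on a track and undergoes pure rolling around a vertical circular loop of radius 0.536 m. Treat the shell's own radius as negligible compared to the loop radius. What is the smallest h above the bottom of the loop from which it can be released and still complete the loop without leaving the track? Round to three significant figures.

The moment of inertia is (2/3)MR², giving k ≡ I/(MR²) = 2/3.
At the top of the loop, the minimum-contact condition is Mg = Mv_top²/r, so v_top² = gr.
With ω = v/R, the kinetic energy at speed v is ½(1+k)Mv² = (5/6)Mv².
Energy conservation from release (height h) to the top (height 2r): Mgh = Mg(2r) + (5/6)M·gr.
Thus h_min = 2r + (1+k)r/2 = r(2 + 1.667/2) = 0.536 × 2.833 ≈ 1.52 m.

h_min ≈ 1.52 m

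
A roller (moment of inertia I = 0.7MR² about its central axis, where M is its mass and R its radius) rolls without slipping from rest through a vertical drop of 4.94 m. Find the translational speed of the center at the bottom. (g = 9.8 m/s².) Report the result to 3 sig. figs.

The moment of inertia is 0.7MR², giving k ≡ I/(MR²) = 0.7.
Since it rolls without slipping, ω = v/R and KE = ½Mv² + ½Iω² = ½(1+k)Mv² = (17/20)Mv².
Setting Mgh = (17/20)Mv² gives v = √(2gh/(1+k)) = √(2·9.8·4.94/1.7) ≈ 7.55 m/s.

v ≈ 7.55 m/s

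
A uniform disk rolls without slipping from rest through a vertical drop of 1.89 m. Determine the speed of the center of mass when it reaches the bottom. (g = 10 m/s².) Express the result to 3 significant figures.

v ≈ 5.02 m/s

Here I = (1/2)MR², so the shape factor k = I/(MR²) = 0.5.
The rolling condition ω = v/R makes the rotational term ½I(v/R)² = ½kMv², so KE_total = ½(1+k)Mv² = (3/4)Mv².
Setting Mgh = (3/4)Mv² gives v = √(2gh/(1+k)) = √(2·10·1.89/1.5) ≈ 5.02 m/s.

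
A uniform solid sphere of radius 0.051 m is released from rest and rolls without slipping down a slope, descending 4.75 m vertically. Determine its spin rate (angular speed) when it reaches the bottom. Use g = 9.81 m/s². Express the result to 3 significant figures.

ω ≈ 160 rad/s

For this body I = (2/5)MR², i.e. k = I/(MR²) = 0.4.
The rolling condition ω = v/R makes the rotational term ½I(v/R)² = ½kMv², so KE_total = ½(1+k)Mv² = (7/10)Mv².
Energy conservation Mgh = ½(1+k)Mv² gives v = √(2gh/(1+k)) = √(2 × 9.81 × 4.75 / 1.4) = 8.159 m/s.
Then ω = v/R = 8.159 / 0.051 ≈ 160 rad/s.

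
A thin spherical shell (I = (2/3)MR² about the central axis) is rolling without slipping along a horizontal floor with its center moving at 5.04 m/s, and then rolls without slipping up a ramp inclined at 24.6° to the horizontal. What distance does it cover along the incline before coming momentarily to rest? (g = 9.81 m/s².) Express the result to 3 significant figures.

Here I = (2/3)MR², so the shape factor k = I/(MR²) = 2/3.
Rolling without slipping gives ω = v/R, so the total kinetic energy is ½Mv² + ½Iω² = ½(1+k)Mv² = (5/6)Mv².
Setting this equal to Mgh gives the vertical rise h = (1+k)v₀²/(2g) = 1.667×5.04²/(2×9.81) = 2.158 m.
The distance along the slope is d = h/sinθ = 2.158/sin24.6° ≈ 5.18 m.

d ≈ 5.18 m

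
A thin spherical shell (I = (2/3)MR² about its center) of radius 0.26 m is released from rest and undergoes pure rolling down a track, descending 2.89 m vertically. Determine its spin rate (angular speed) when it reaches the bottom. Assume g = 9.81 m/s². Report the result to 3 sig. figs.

ω ≈ 22.4 rad/s

The moment of inertia is (2/3)MR², giving k ≡ I/(MR²) = 2/3.
Pure rolling means v = ωR; then KE = ½Mv² + ½I(v/R)² = ½(1+k)Mv² = (5/6)Mv².
Energy conservation Mgh = ½(1+k)Mv² gives v = √(2gh/(1+k)) = √(2 × 9.81 × 2.89 / 1.667) = 5.833 m/s.
The angular speed follows from ω = v/R = 5.833/0.26 ≈ 22.4 rad/s.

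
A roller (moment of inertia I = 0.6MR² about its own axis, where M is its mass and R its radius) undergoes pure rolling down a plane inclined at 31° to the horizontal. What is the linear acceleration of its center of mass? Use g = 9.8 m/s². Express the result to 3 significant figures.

a ≈ 3.15 m/s²

With I = 0.6MR², the ratio k = I/(MR²) is 0.6.
Along the incline Mg sinθ − f = Ma, and torque about the center fR = Iα = kMR²(a/R) gives f = kMa.
Eliminating f: Mg sinθ = (1+k)Ma, so a = g sinθ/(1+k) = 9.8 × sin31° / 1.6 ≈ 3.15 m/s².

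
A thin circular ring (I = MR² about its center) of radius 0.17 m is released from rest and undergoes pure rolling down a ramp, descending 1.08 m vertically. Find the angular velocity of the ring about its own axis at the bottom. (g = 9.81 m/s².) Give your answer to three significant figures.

ω ≈ 19.1 rad/s

Here I = MR², so the shape factor k = I/(MR²) = 1.
Since it rolls without slipping, ω = v/R and KE = ½Mv² + ½Iω² = ½(1+k)Mv² = Mv².
Energy conservation Mgh = ½(1+k)Mv² gives v = √(2gh/(1+k)) = √(2 × 9.81 × 1.08 / 2) = 3.255 m/s.
Then ω = v/R = 3.255 / 0.17 ≈ 19.1 rad/s.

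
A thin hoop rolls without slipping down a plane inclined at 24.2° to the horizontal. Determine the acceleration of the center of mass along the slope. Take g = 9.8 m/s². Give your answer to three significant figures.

With I = MR², the ratio k = I/(MR²) is 1.
Newton's second law down the slope: Mg sinθ − f = Ma. The torque equation fR = Iα (with α = a/R) gives f = kMa.
Eliminating f: Mg sinθ = (1+k)Ma, so a = g sinθ/(1+k) = 9.8 × sin24.2° / 2 ≈ 2.01 m/s².

a ≈ 2.01 m/s²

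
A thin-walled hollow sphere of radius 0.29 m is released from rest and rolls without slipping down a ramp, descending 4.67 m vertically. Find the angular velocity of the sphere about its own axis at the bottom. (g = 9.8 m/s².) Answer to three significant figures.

ω ≈ 25.6 rad/s

With I = (2/3)MR², the ratio k = I/(MR²) is 2/3.
Since it rolls without slipping, ω = v/R and KE = ½Mv² + ½Iω² = ½(1+k)Mv² = (5/6)Mv².
Energy conservation Mgh = ½(1+k)Mv² gives v = √(2gh/(1+k)) = √(2 × 9.8 × 4.67 / 1.667) = 7.411 m/s.
Then ω = v/R = 7.411 / 0.29 ≈ 25.6 rad/s.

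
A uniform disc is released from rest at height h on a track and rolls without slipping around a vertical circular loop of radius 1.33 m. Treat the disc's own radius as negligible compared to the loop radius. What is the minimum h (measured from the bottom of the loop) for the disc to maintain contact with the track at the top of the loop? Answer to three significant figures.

h_min ≈ 3.66 m

With I = (1/2)MR², the ratio k = I/(MR²) is 0.5.
At the top, contact is just lost when gravity alone supplies the centripetal force: Mg = Mv_top²/r, i.e. v_top² = gr.
With ω = v/R, the kinetic energy at speed v is ½(1+k)Mv² = (3/4)Mv².
Energy conservation from release (height h) to the top (height 2r): Mgh = Mg(2r) + (3/4)M·gr.
Thus h_min = 2r + (1+k)r/2 = r(2 + 1.5/2) = 1.33 × 2.75 ≈ 3.66 m.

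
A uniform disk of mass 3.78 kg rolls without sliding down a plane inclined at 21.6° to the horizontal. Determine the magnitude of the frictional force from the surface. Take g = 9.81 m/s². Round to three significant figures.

f ≈ 4.55 N

The moment of inertia is (1/2)MR², giving k ≡ I/(MR²) = 0.5.
Along the incline Mg sinθ − f = Ma, and torque about the center fR = Iα = kMR²(a/R) gives f = kMa.
Combining, a = g sinθ/(1+k) and f = kMa = kMg sinθ/(1+k).
f = 0.5 × 3.78 × 9.81 × sin21.6° / 1.5 ≈ 4.55 N.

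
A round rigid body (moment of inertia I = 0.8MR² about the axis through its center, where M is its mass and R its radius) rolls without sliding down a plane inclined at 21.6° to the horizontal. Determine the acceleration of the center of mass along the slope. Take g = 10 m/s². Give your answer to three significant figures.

For this body I = 0.8MR², i.e. k = I/(MR²) = 0.8.
Newton's second law down the slope: Mg sinθ − f = Ma. The torque equation fR = Iα (with α = a/R) gives f = kMa.
Eliminating f: Mg sinθ = (1+k)Ma, so a = g sinθ/(1+k) = 10 × sin21.6° / 1.8 ≈ 2.05 m/s².

a ≈ 2.05 m/s²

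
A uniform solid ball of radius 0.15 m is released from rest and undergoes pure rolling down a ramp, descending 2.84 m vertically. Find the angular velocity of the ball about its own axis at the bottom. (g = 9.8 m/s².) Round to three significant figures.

With I = (2/5)MR², the ratio k = I/(MR²) is 0.4.
Rolling without slipping gives ω = v/R, so the total kinetic energy is ½Mv² + ½Iω² = ½(1+k)Mv² = (7/10)Mv².
Energy conservation Mgh = ½(1+k)Mv² gives v = √(2gh/(1+k)) = √(2 × 9.8 × 2.84 / 1.4) = 6.306 m/s.
The angular speed follows from ω = v/R = 6.306/0.15 ≈ 42.0 rad/s.

ω ≈ 42.0 rad/s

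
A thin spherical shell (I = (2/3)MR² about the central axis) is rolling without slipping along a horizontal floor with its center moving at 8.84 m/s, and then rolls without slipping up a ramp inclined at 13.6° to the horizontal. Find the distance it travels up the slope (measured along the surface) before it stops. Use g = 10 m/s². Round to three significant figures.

d ≈ 27.7 m

With I = (2/3)MR², the ratio k = I/(MR²) is 2/3.
Pure rolling means v = ωR; then KE = ½Mv² + ½I(v/R)² = ½(1+k)Mv² = (5/6)Mv².
Setting this equal to Mgh gives the vertical rise h = (1+k)v₀²/(2g) = 1.667×8.84²/(2×10) = 6.512 m.
The distance along the slope is d = h/sinθ = 6.512/sin13.6° ≈ 27.7 m.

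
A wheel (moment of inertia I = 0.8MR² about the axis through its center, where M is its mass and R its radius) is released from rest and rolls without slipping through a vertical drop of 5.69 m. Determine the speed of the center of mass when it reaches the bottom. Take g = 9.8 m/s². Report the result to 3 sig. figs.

The moment of inertia is 0.8MR², giving k ≡ I/(MR²) = 0.8.
The rolling condition ω = v/R makes the rotational term ½I(v/R)² = ½kMv², so KE_total = ½(1+k)Mv² = (9/10)Mv².
Setting Mgh = (9/10)Mv² gives v = √(2gh/(1+k)) = √(2·9.8·5.69/1.8) ≈ 7.87 m/s.

v ≈ 7.87 m/s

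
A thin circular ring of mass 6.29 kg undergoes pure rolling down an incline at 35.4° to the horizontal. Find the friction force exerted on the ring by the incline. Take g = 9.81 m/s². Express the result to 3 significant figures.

f ≈ 17.9 N

With I = MR², the ratio k = I/(MR²) is 1.
Along the incline Mg sinθ − f = Ma, and torque about the center fR = Iα = kMR²(a/R) gives f = kMa.
Combining, a = g sinθ/(1+k) and f = kMa = kMg sinθ/(1+k).
f = 1 × 6.29 × 9.81 × sin35.4° / 2 ≈ 17.9 N.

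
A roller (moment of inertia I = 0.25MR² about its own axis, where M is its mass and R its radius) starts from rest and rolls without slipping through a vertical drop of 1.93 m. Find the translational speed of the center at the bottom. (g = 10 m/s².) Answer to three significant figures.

Here I = 0.25MR², so the shape factor k = I/(MR²) = 0.25.
The rolling condition ω = v/R makes the rotational term ½I(v/R)² = ½kMv², so KE_total = ½(1+k)Mv² = (5/8)Mv².
Energy conservation: Mgh = (5/8)Mv², so v = √(2gh/(1+k)) = √(2 × 10 × 1.93 / 1.25) ≈ 5.56 m/s.

v ≈ 5.56 m/s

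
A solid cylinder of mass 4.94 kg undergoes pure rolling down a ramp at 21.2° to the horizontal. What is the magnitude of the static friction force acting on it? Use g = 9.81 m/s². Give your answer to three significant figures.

The moment of inertia is (1/2)MR², giving k ≡ I/(MR²) = 0.5.
Along the incline Mg sinθ − f = Ma, and torque about the center fR = Iα = kMR²(a/R) gives f = kMa.
Combining, a = g sinθ/(1+k) and f = kMa = kMg sinθ/(1+k).
f = 0.5 × 4.94 × 9.81 × sin21.2° / 1.5 ≈ 5.84 N.

f ≈ 5.84 N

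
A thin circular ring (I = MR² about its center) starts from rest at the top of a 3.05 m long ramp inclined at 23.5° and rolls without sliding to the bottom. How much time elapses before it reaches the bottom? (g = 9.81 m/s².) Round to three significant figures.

t ≈ 1.77 s

For this body I = MR², i.e. k = I/(MR²) = 1.
Newton's second law down the slope: Mg sinθ − f = Ma. The torque equation fR = Iα (with α = a/R) gives f = kMa.
Hence a = g sinθ/(1+k) = 9.81×sin23.5°/2 = 1.956 m/s².
With constant a from rest, t = √(2L/a) = √(2·3.05/1.956) ≈ 1.77 s.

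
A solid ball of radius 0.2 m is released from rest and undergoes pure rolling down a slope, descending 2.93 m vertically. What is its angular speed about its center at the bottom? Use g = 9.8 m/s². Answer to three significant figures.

ω ≈ 32.0 rad/s

For this body I = (2/5)MR², i.e. k = I/(MR²) = 0.4.
The rolling condition ω = v/R makes the rotational term ½I(v/R)² = ½kMv², so KE_total = ½(1+k)Mv² = (7/10)Mv².
Energy conservation Mgh = ½(1+k)Mv² gives v = √(2gh/(1+k)) = √(2 × 9.8 × 2.93 / 1.4) = 6.405 m/s.
The angular speed follows from ω = v/R = 6.405/0.2 ≈ 32.0 rad/s.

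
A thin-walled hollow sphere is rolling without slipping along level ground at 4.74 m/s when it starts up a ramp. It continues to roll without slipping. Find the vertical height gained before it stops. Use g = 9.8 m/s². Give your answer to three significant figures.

h ≈ 1.91 m

With I = (2/3)MR², the ratio k = I/(MR²) is 2/3.
Rolling without slipping gives ω = v/R, so the total kinetic energy is ½Mv² + ½Iω² = ½(1+k)Mv² = (5/6)Mv².
All of this converts to potential energy at the highest point: (5/6)Mv₀² = Mgh.
Thus h = (1+k)v₀²/(2g) = 1.667 × 4.74² / (2 × 9.8) ≈ 1.91 m.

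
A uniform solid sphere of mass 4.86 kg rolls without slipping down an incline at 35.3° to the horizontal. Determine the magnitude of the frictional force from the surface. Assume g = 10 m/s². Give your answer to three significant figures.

The moment of inertia is (2/5)MR², giving k ≡ I/(MR²) = 0.4.
Newton's second law down the slope: Mg sinθ − f = Ma. The torque equation fR = Iα (with α = a/R) gives f = kMa.
Combining, a = g sinθ/(1+k) and f = kMa = kMg sinθ/(1+k).
f = 0.4 × 4.86 × 10 × sin35.3° / 1.4 ≈ 8.02 N.

f ≈ 8.02 N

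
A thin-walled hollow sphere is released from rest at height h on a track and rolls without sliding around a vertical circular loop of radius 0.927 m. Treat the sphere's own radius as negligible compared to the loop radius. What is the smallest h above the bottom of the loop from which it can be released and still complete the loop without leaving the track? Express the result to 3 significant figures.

h_min ≈ 2.63 m

Here I = (2/3)MR², so the shape factor k = I/(MR²) = 2/3.
At the top of the loop, the minimum-contact condition is Mg = Mv_top²/r, so v_top² = gr.
With ω = v/R, the kinetic energy at speed v is ½(1+k)Mv² = (5/6)Mv².
Energy conservation from release (height h) to the top (height 2r): Mgh = Mg(2r) + (5/6)M·gr.
Thus h_min = 2r + (1+k)r/2 = r(2 + 1.667/2) = 0.927 × 2.833 ≈ 2.63 m.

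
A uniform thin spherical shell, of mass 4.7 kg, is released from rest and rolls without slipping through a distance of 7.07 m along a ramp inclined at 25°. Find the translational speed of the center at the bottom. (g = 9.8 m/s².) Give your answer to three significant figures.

With I = (2/3)MR², the ratio k = I/(MR²) is 2/3.
Pure rolling means v = ωR; then KE = ½Mv² + ½I(v/R)² = ½(1+k)Mv² = (5/6)Mv².
The vertical drop is h = L sinθ = 7.07 × sin25° = 2.988 m.
Energy conservation: Mgh = (5/6)Mv², so v = √(2gh/(1+k)) = √(2 × 9.8 × 2.988 / 1.667) ≈ 5.93 m/s.

v ≈ 5.93 m/s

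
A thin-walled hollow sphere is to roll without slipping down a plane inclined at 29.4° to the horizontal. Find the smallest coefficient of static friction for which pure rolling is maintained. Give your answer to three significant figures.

μ_min ≈ 0.225

Here I = (2/3)MR², so the shape factor k = I/(MR²) = 2/3.
Along the incline Mg sinθ − f = Ma, and torque about the center fR = Iα = kMR²(a/R) gives f = kMa.
These give a = g sinθ/(1+k) and the required friction f = kMg sinθ/(1+k).
With N = Mg cosθ, the no-slip condition f ≤ μN gives μ_min = f/N = k tanθ/(1+k).
μ_min = (2/3) × tan29.4° / 1.667 ≈ 0.225.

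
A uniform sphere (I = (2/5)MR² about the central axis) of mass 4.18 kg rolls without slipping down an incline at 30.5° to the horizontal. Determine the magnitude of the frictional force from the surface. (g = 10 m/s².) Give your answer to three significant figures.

The moment of inertia is (2/5)MR², giving k ≡ I/(MR²) = 0.4.
Along the incline Mg sinθ − f = Ma, and torque about the center fR = Iα = kMR²(a/R) gives f = kMa.
Combining, a = g sinθ/(1+k) and f = kMa = kMg sinθ/(1+k).
f = 0.4 × 4.18 × 10 × sin30.5° / 1.4 ≈ 6.06 N.

f ≈ 6.06 N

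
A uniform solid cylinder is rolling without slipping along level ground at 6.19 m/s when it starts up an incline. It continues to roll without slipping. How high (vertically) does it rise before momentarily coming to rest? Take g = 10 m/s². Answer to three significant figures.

With I = (1/2)MR², the ratio k = I/(MR²) is 0.5.
Rolling without slipping gives ω = v/R, so the total kinetic energy is ½Mv² + ½Iω² = ½(1+k)Mv² = (3/4)Mv².
All of this converts to potential energy at the highest point: (3/4)Mv₀² = Mgh.
Thus h = (1+k)v₀²/(2g) = 1.5 × 6.19² / (2 × 10) ≈ 2.87 m.

h ≈ 2.87 m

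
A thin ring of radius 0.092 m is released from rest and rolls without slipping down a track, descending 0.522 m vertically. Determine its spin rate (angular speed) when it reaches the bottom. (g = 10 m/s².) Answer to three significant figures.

For this body I = MR², i.e. k = I/(MR²) = 1.
Pure rolling means v = ωR; then KE = ½Mv² + ½I(v/R)² = ½(1+k)Mv² = Mv².
Energy conservation Mgh = ½(1+k)Mv² gives v = √(2gh/(1+k)) = √(2 × 10 × 0.522 / 2) = 2.285 m/s.
Then ω = v/R = 2.285 / 0.092 ≈ 24.8 rad/s.

ω ≈ 24.8 rad/s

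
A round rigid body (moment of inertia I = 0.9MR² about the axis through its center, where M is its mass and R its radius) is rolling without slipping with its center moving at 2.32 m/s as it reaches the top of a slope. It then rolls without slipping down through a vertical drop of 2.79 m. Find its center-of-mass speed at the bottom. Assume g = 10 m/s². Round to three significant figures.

With I = 0.9MR², the ratio k = I/(MR²) is 0.9.
Pure rolling means v = ωR; then KE = ½Mv² + ½I(v/R)² = ½(1+k)Mv² = (19/20)Mv².
Energy conservation: (19/20)Mv₀² + Mgh = (19/20)Mv², so v² = v₀² + 2gh/(1+k).
v = √(2.32² + 2×10×2.79/1.9) = √34.75 ≈ 5.89 m/s.

v ≈ 5.89 m/s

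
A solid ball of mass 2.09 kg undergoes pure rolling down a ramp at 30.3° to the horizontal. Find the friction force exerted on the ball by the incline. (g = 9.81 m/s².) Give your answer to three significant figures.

f ≈ 2.96 N

For this body I = (2/5)MR², i.e. k = I/(MR²) = 0.4.
Along the incline Mg sinθ − f = Ma, and torque about the center fR = Iα = kMR²(a/R) gives f = kMa.
Combining, a = g sinθ/(1+k) and f = kMa = kMg sinθ/(1+k).
f = 0.4 × 2.09 × 9.81 × sin30.3° / 1.4 ≈ 2.96 N.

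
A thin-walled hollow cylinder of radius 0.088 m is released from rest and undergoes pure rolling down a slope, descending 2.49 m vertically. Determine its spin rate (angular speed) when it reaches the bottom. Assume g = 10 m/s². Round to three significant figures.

Here I = MR², so the shape factor k = I/(MR²) = 1.
Rolling without slipping gives ω = v/R, so the total kinetic energy is ½Mv² + ½Iω² = ½(1+k)Mv² = Mv².
Energy conservation Mgh = ½(1+k)Mv² gives v = √(2gh/(1+k)) = √(2 × 10 × 2.49 / 2) = 4.99 m/s.
Then ω = v/R = 4.99 / 0.088 ≈ 56.7 rad/s.

ω ≈ 56.7 rad/s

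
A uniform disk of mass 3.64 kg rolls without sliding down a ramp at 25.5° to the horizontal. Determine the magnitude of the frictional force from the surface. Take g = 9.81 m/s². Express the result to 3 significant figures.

For this body I = (1/2)MR², i.e. k = I/(MR²) = 0.5.
Newton's second law down the slope: Mg sinθ − f = Ma. The torque equation fR = Iα (with α = a/R) gives f = kMa.
Combining, a = g sinθ/(1+k) and f = kMa = kMg sinθ/(1+k).
f = 0.5 × 3.64 × 9.81 × sin25.5° / 1.5 ≈ 5.12 N.

f ≈ 5.12 N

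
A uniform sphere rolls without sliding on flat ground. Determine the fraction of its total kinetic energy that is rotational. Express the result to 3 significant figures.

For this body I = (2/5)MR², i.e. k = I/(MR²) = 0.4.
With ω = v/R, KE_trans = ½Mv² and KE_rot = ½Iω² = ½kMv², so KE_total = ½(1+k)Mv².
The rotational fraction is therefore k/(1+k) = 0.4/1.4 ≈ 0.286.

fraction ≈ 0.286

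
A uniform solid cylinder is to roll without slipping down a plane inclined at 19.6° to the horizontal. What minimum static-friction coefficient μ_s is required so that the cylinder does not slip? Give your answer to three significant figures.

μ_min ≈ 0.119

Here I = (1/2)MR², so the shape factor k = I/(MR²) = 0.5.
Along the incline Mg sinθ − f = Ma, and torque about the center fR = Iα = kMR²(a/R) gives f = kMa.
These give a = g sinθ/(1+k) and the required friction f = kMg sinθ/(1+k).
The normal force is N = Mg cosθ, so μ_min = f/N = k tanθ/(1+k).
μ_min = 0.5 × tan19.6° / 1.5 ≈ 0.119.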